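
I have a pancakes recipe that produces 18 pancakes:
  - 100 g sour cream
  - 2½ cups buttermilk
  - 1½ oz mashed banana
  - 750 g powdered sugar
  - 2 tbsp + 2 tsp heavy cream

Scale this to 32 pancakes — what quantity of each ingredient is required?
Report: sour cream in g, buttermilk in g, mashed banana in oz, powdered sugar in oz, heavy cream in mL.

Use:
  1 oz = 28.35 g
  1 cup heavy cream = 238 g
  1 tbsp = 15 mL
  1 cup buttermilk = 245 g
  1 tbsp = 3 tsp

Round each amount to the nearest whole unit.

sour cream: 178 g; buttermilk: 1089 g; mashed banana: 3 oz; powdered sugar: 47 oz; heavy cream: 71 mL

Scaling factor: 32/18 = 16/9.
sour cream: 100 g × 16/9 ≈ 178 g
buttermilk: 2.5 cup × 16/9 × 245 g/cup ≈ 1089 g
mashed banana: 1.5 oz × 16/9 ≈ 3 oz
powdered sugar: 750 g × 16/9 ÷ 28.35 g/oz ≈ 47 oz
heavy cream: (2 tbsp + 2 tsp = 8/3 tbsp) × 16/9 × 15 mL/tbsp ≈ 71 mL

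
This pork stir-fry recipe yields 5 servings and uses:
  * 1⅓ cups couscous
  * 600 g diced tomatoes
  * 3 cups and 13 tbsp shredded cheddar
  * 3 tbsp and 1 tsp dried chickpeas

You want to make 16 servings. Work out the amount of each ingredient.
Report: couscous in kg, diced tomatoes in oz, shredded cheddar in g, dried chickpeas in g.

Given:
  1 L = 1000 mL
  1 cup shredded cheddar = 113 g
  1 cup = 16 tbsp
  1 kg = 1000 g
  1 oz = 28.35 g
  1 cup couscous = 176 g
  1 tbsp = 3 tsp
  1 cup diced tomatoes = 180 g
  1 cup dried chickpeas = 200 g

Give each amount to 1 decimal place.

Scaling factor: 16/5 = 3.2.
couscous: 4/3 cup × 16/5 × 176 g/cup ÷ 1000 g/kg ≈ 0.8 kg
diced tomatoes: 600 g × 16/5 ÷ 28.35 g/oz ≈ 67.7 oz
shredded cheddar: (3 cup + 13 tbsp = 3.8125 cup) × 16/5 × 113 g/cup = 1378.6 g
dried chickpeas: (3 tbsp + 1 tsp = 10/3 tbsp) × 16/5 ÷ 16 tbsp/cup × 200 g/cup ≈ 133.3 g

couscous: 0.8 kg; diced tomatoes: 67.7 oz; shredded cheddar: 1378.6 g; dried chickpeas: 133.3 g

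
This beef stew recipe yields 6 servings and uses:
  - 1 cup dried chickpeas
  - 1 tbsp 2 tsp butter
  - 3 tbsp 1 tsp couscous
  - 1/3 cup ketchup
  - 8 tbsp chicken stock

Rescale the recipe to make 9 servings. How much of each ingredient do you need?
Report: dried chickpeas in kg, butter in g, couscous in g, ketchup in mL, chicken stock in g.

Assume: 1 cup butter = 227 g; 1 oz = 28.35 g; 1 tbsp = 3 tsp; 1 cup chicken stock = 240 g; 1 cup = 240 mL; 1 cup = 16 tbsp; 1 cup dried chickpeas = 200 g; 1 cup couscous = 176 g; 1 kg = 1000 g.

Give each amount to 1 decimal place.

dried chickpeas: 0.3 kg; butter: 35.5 g; couscous: 55.0 g; ketchup: 120.0 mL; chicken stock: 180.0 g

Scaling factor: 9/6 = 3/2 = 1.5.
dried chickpeas: 1 cup × 3/2 × 200 g/cup ÷ 1000 g/kg = 0.3 kg
butter: (1 tbsp + 2 tsp = 5/3 tbsp) × 3/2 ÷ 16 tbsp/cup × 227 g/cup ≈ 35.5 g
couscous: (3 tbsp + 1 tsp = 10/3 tbsp) × 3/2 ÷ 16 tbsp/cup × 176 g/cup = 55.0 g
ketchup: 1/3 cup × 3/2 × 240 mL/cup = 120.0 mL
chicken stock: 8 tbsp × 3/2 ÷ 16 tbsp/cup × 240 g/cup = 180.0 g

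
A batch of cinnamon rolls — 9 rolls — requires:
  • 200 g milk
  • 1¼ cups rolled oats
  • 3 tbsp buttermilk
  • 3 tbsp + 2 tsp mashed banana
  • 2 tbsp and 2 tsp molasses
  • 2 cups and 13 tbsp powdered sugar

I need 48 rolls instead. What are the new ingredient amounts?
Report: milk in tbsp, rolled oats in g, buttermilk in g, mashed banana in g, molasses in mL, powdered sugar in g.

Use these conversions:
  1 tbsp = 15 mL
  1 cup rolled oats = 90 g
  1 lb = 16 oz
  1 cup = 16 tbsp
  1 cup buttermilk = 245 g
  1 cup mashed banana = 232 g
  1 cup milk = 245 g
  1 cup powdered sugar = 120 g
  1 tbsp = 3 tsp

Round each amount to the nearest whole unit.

Scaling factor: 48/9 = 16/3.
milk: 200 g × 16/3 ÷ 245 g/cup × 16 tbsp/cup ≈ 70 tbsp
rolled oats: 1.25 cup × 16/3 × 90 g/cup = 600 g
buttermilk: 3 tbsp × 16/3 ÷ 16 tbsp/cup × 245 g/cup = 245 g
mashed banana: (3 tbsp + 2 tsp = 11/3 tbsp) × 16/3 ÷ 16 tbsp/cup × 232 g/cup ≈ 284 g
molasses: (2 tbsp + 2 tsp = 8/3 tbsp) × 16/3 × 15 mL/tbsp ≈ 213 mL
powdered sugar: (2 cup + 13 tbsp = 2.8125 cup) × 16/3 × 120 g/cup = 1800 g

milk: 70 tbsp; rolled oats: 600 g; buttermilk: 245 g; mashed banana: 284 g; molasses: 213 mL; powdered sugar: 1800 g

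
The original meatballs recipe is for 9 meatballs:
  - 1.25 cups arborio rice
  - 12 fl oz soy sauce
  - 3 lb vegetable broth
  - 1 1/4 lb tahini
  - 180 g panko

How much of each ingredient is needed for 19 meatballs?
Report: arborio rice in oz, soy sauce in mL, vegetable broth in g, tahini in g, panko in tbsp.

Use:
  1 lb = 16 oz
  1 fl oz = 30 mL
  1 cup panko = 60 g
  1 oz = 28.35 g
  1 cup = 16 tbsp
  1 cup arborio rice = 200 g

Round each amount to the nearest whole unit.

arborio rice: 19 oz; soy sauce: 760 mL; vegetable broth: 2873 g; tahini: 1197 g; panko: 101 tbsp

Scaling factor: 19/9.
arborio rice: 1.25 cup × 19/9 × 200 g/cup ÷ 28.35 g/oz ≈ 19 oz
soy sauce: 12 fl oz × 19/9 × 30 mL/fl oz = 760 mL
vegetable broth: 3 lb × 19/9 × 16 oz/lb × 28.35 g/oz ≈ 2873 g
tahini: 1.25 lb × 19/9 × 16 oz/lb × 28.35 g/oz = 1197 g
panko: 180 g × 19/9 ÷ 60 g/cup × 16 tbsp/cup ≈ 101 tbsp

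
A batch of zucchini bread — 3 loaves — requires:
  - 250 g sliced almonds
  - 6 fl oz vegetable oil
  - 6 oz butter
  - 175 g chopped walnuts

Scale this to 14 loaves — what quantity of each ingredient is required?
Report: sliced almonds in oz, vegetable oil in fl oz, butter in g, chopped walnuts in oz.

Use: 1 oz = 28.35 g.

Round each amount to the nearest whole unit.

Scaling factor: 14/3.
sliced almonds: 250 g × 14/3 ÷ 28.35 g/oz ≈ 41 oz
vegetable oil: 6 fl oz × 14/3 = 28 fl oz
butter: 6 oz × 14/3 × 28.35 g/oz ≈ 794 g
chopped walnuts: 175 g × 14/3 ÷ 28.35 g/oz ≈ 29 oz

sliced almonds: 41 oz; vegetable oil: 28 fl oz; butter: 794 g; chopped walnuts: 29 oz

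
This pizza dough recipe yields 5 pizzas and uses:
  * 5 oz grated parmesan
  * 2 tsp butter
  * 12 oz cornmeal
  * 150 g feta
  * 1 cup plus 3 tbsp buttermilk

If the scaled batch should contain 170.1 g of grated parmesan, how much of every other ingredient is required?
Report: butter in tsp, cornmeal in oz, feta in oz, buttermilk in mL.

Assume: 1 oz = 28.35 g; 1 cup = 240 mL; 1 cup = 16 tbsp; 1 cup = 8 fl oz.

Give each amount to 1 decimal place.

butter: 2.4 tsp; cornmeal: 14.4 oz; feta: 6.3 oz; buttermilk: 342.0 mL

The original recipe has 141.75 g of grated parmesan, so the scaling factor is 170.1 ÷ 141.75 = 6/5 = 1.2.
butter: 2 tsp × 6/5 = 2.4 tsp
cornmeal: 12 oz × 6/5 = 14.4 oz
feta: 150 g × 6/5 ÷ 28.35 g/oz ≈ 6.3 oz
buttermilk: (1 cup + 3 tbsp = 1.1875 cup) × 6/5 × 240 mL/cup = 342.0 mL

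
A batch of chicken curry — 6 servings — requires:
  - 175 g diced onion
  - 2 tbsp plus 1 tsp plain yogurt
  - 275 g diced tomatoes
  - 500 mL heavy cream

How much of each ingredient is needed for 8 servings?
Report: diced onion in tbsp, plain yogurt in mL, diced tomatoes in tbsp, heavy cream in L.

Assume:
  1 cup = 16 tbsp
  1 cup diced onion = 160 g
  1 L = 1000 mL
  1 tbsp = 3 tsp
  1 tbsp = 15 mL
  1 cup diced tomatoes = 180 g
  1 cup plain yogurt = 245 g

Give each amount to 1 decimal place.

diced onion: 23.3 tbsp; plain yogurt: 46.7 mL; diced tomatoes: 32.6 tbsp; heavy cream: 0.7 L

Scaling factor: 8/6 = 4/3.
diced onion: 175 g × 4/3 ÷ 160 g/cup × 16 tbsp/cup ≈ 23.3 tbsp
plain yogurt: (2 tbsp + 1 tsp = 7/3 tbsp) × 4/3 × 15 mL/tbsp ≈ 46.7 mL
diced tomatoes: 275 g × 4/3 ÷ 180 g/cup × 16 tbsp/cup ≈ 32.6 tbsp
heavy cream: 500 mL × 4/3 ÷ 1000 mL/L ≈ 0.7 L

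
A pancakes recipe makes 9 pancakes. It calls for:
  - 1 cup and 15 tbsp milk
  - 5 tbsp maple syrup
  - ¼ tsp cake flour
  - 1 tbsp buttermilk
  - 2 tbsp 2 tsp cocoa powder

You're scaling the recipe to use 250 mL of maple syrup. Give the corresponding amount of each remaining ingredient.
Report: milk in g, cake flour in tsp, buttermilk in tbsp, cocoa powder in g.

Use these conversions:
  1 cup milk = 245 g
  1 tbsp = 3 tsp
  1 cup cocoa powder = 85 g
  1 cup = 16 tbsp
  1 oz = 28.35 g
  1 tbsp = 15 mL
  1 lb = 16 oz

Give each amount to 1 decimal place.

milk: 1582.3 g; cake flour: 0.8 tsp; buttermilk: 3.3 tbsp; cocoa powder: 47.2 g

The original recipe has 75 mL of maple syrup, so the scaling factor is 250 ÷ 75 = 10/3.
milk: (1 cup + 15 tbsp = 1.9375 cup) × 10/3 × 245 g/cup ≈ 1582.3 g
cake flour: 0.25 tsp × 10/3 ≈ 0.8 tsp
buttermilk: 1 tbsp × 10/3 ≈ 3.3 tbsp
cocoa powder: (2 tbsp + 2 tsp = 8/3 tbsp) × 10/3 ÷ 16 tbsp/cup × 85 g/cup ≈ 47.2 g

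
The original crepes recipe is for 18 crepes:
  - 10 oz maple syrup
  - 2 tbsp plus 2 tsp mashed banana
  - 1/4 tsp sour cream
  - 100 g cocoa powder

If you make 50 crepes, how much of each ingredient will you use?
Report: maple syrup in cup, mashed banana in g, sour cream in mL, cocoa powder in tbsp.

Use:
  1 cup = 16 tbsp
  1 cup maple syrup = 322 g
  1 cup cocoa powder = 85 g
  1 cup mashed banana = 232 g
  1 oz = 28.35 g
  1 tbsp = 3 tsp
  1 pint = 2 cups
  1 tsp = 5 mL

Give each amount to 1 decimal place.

maple syrup: 2.4 cup; mashed banana: 107.4 g; sour cream: 3.5 mL; cocoa powder: 52.3 tbsp

Scaling factor: 50/18 = 25/9.
maple syrup: 10 oz × 25/9 × 28.35 g/oz ÷ 322 g/cup ≈ 2.4 cup
mashed banana: (2 tbsp + 2 tsp = 8/3 tbsp) × 25/9 ÷ 16 tbsp/cup × 232 g/cup ≈ 107.4 g
sour cream: 0.25 tsp × 25/9 × 5 mL/tsp ≈ 3.5 mL
cocoa powder: 100 g × 25/9 ÷ 85 g/cup × 16 tbsp/cup ≈ 52.3 tbsp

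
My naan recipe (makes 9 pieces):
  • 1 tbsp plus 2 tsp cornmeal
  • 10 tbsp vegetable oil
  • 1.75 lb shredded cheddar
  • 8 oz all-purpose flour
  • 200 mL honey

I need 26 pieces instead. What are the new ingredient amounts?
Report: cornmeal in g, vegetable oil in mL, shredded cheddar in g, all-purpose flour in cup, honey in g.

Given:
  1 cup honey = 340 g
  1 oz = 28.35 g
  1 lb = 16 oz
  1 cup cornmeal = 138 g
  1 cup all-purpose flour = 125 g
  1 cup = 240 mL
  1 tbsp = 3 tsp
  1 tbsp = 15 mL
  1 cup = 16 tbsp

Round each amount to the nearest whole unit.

cornmeal: 42 g; vegetable oil: 433 mL; shredded cheddar: 2293 g; all-purpose flour: 5 cup; honey: 819 g

Scaling factor: 26/9.
cornmeal: (1 tbsp + 2 tsp = 5/3 tbsp) × 26/9 ÷ 16 tbsp/cup × 138 g/cup ≈ 42 g
vegetable oil: 10 tbsp × 26/9 × 15 mL/tbsp ≈ 433 mL
shredded cheddar: 1.75 lb × 26/9 × 16 oz/lb × 28.35 g/oz ≈ 2293 g
all-purpose flour: 8 oz × 26/9 × 28.35 g/oz ÷ 125 g/cup ≈ 5 cup
honey: 200 mL × 26/9 ÷ 240 mL/cup × 340 g/cup ≈ 819 g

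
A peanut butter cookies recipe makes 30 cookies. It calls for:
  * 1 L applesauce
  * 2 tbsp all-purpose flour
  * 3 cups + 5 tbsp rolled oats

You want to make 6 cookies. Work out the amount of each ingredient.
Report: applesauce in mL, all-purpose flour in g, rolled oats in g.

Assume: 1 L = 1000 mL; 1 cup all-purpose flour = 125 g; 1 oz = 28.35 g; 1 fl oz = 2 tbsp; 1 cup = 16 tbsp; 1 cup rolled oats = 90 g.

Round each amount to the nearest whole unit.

Scaling factor: 6/30 = 1/5 = 0.2.
applesauce: 1 L × 1/5 × 1000 mL/L = 200 mL
all-purpose flour: 2 tbsp × 1/5 ÷ 16 tbsp/cup × 125 g/cup ≈ 3 g
rolled oats: (3 cup + 5 tbsp = 3.3125 cup) × 1/5 × 90 g/cup ≈ 60 g

applesauce: 200 mL; all-purpose flour: 3 g; rolled oats: 60 g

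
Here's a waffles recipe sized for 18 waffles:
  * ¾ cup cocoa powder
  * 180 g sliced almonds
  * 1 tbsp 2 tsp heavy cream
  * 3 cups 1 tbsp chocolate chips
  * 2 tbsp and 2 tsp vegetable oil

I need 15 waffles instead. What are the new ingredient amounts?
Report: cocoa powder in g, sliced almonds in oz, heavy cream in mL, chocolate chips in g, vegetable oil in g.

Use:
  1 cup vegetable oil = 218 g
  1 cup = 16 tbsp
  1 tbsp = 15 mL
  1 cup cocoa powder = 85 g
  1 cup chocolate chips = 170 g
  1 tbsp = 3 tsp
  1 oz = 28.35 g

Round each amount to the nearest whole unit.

cocoa powder: 53 g; sliced almonds: 5 oz; heavy cream: 21 mL; chocolate chips: 434 g; vegetable oil: 30 g

Scaling factor: 15/18 = 5/6.
cocoa powder: 0.75 cup × 5/6 × 85 g/cup ≈ 53 g
sliced almonds: 180 g × 5/6 ÷ 28.35 g/oz ≈ 5 oz
heavy cream: (1 tbsp + 2 tsp = 5/3 tbsp) × 5/6 × 15 mL/tbsp ≈ 21 mL
chocolate chips: (3 cup + 1 tbsp = 3.0625 cup) × 5/6 × 170 g/cup ≈ 434 g
vegetable oil: (2 tbsp + 2 tsp = 8/3 tbsp) × 5/6 ÷ 16 tbsp/cup × 218 g/cup ≈ 30 g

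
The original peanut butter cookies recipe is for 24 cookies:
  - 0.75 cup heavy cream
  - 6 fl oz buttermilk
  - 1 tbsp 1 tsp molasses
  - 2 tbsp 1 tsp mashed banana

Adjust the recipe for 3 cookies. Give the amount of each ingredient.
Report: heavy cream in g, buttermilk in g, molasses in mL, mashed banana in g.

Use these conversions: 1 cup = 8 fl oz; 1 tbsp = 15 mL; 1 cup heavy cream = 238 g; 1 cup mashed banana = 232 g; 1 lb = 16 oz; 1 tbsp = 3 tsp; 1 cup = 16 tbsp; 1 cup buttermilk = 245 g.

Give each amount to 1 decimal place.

Scaling factor: 3/24 = 1/8 = 0.125.
heavy cream: 0.75 cup × 1/8 × 238 g/cup ≈ 22.3 g
buttermilk: 6 fl oz × 1/8 ÷ 8 fl oz/cup × 245 g/cup ≈ 23.0 g
molasses: (1 tbsp + 1 tsp = 4/3 tbsp) × 1/8 × 15 mL/tbsp = 2.5 mL
mashed banana: (2 tbsp + 1 tsp = 7/3 tbsp) × 1/8 ÷ 16 tbsp/cup × 232 g/cup ≈ 4.2 g

heavy cream: 22.3 g; buttermilk: 23.0 g; molasses: 2.5 mL; mashed banana: 4.2 g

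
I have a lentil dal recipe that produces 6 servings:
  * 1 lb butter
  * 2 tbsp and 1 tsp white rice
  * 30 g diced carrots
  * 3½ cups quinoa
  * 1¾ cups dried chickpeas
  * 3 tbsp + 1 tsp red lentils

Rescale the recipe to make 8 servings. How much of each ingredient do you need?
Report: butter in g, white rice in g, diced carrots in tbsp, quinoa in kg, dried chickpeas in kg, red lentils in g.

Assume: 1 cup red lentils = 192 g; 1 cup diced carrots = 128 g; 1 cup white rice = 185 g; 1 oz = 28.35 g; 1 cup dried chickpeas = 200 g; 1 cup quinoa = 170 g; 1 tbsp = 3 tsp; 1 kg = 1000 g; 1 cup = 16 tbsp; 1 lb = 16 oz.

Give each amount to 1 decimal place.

butter: 604.8 g; white rice: 36.0 g; diced carrots: 5.0 tbsp; quinoa: 0.8 kg; dried chickpeas: 0.5 kg; red lentils: 53.3 g

Scaling factor: 8/6 = 4/3.
butter: 1 lb × 4/3 × 16 oz/lb × 28.35 g/oz = 604.8 g
white rice: (2 tbsp + 1 tsp = 7/3 tbsp) × 4/3 ÷ 16 tbsp/cup × 185 g/cup ≈ 36.0 g
diced carrots: 30 g × 4/3 ÷ 128 g/cup × 16 tbsp/cup = 5.0 tbsp
quinoa: 3.5 cup × 4/3 × 170 g/cup ÷ 1000 g/kg ≈ 0.8 kg
dried chickpeas: 1.75 cup × 4/3 × 200 g/cup ÷ 1000 g/kg ≈ 0.5 kg
red lentils: (3 tbsp + 1 tsp = 10/3 tbsp) × 4/3 ÷ 16 tbsp/cup × 192 g/cup ≈ 53.3 g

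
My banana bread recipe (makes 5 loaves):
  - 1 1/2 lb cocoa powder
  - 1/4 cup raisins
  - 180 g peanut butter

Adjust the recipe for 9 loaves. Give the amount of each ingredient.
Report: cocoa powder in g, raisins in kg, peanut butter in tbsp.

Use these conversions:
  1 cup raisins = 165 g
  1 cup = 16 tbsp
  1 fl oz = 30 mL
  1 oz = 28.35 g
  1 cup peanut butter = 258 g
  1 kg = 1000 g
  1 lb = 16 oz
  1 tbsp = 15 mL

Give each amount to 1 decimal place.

Scaling factor: 9/5 = 1.8.
cocoa powder: 1.5 lb × 9/5 × 16 oz/lb × 28.35 g/oz ≈ 1224.7 g
raisins: 0.25 cup × 9/5 × 165 g/cup ÷ 1000 g/kg ≈ 0.1 kg
peanut butter: 180 g × 9/5 ÷ 258 g/cup × 16 tbsp/cup ≈ 20.1 tbsp

cocoa powder: 1224.7 g; raisins: 0.1 kg; peanut butter: 20.1 tbsp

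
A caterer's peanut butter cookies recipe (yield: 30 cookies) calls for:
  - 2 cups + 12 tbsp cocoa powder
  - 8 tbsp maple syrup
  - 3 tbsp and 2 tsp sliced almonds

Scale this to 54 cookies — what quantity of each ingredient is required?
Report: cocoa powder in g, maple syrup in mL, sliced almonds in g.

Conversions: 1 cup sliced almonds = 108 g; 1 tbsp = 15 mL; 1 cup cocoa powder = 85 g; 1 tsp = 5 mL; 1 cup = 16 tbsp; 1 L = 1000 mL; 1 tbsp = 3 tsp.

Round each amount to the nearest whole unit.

cocoa powder: 421 g; maple syrup: 216 mL; sliced almonds: 45 g

Scaling factor: 54/30 = 9/5 = 1.8.
cocoa powder: (2 cup + 12 tbsp = 2.75 cup) × 9/5 × 85 g/cup ≈ 421 g
maple syrup: 8 tbsp × 9/5 × 15 mL/tbsp = 216 mL
sliced almonds: (3 tbsp + 2 tsp = 11/3 tbsp) × 9/5 ÷ 16 tbsp/cup × 108 g/cup ≈ 45 g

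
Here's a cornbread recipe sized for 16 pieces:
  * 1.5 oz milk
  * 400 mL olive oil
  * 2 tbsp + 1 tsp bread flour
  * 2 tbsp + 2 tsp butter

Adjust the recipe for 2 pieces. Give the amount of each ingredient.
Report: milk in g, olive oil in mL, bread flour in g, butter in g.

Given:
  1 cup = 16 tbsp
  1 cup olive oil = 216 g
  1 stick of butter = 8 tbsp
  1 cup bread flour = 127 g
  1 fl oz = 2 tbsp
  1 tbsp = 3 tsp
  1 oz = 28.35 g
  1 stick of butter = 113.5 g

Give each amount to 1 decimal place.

milk: 5.3 g; olive oil: 50.0 mL; bread flour: 2.3 g; butter: 4.7 g

Scaling factor: 2/16 = 1/8 = 0.125.
milk: 1.5 oz × 1/8 × 28.35 g/oz ≈ 5.3 g
olive oil: 400 mL × 1/8 = 50.0 mL
bread flour: (2 tbsp + 1 tsp = 7/3 tbsp) × 1/8 ÷ 16 tbsp/cup × 127 g/cup ≈ 2.3 g
butter: (2 tbsp + 2 tsp = 8/3 tbsp) × 1/8 ÷ 8 tbsp/stick × 113.5 g/stick ≈ 4.7 g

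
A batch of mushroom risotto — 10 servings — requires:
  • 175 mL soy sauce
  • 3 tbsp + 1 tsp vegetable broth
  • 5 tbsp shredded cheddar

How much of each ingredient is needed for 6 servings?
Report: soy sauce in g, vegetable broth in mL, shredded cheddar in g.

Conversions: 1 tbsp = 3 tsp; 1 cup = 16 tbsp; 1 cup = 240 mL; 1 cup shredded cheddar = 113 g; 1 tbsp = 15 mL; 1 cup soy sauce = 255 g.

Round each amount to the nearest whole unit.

soy sauce: 112 g; vegetable broth: 30 mL; shredded cheddar: 21 g

Scaling factor: 6/10 = 3/5 = 0.6.
soy sauce: 175 mL × 3/5 ÷ 240 mL/cup × 255 g/cup ≈ 112 g
vegetable broth: (3 tbsp + 1 tsp = 10/3 tbsp) × 3/5 × 15 mL/tbsp = 30 mL
shredded cheddar: 5 tbsp × 3/5 ÷ 16 tbsp/cup × 113 g/cup ≈ 21 g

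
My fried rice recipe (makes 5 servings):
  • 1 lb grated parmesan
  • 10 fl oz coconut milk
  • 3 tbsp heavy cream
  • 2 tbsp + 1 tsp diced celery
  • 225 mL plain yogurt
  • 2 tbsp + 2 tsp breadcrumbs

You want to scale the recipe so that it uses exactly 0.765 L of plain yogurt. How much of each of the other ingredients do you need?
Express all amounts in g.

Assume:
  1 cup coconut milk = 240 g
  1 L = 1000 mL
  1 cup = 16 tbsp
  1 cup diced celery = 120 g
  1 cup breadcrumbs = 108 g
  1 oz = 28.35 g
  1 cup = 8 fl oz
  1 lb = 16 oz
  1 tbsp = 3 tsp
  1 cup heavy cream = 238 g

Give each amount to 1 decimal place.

The original recipe has 0.225 L of plain yogurt, so the scaling factor is 0.765 ÷ 0.225 = 17/5 = 3.4.
grated parmesan: 1 lb × 17/5 × 16 oz/lb × 28.35 g/oz ≈ 1542.2 g
coconut milk: 10 fl oz × 17/5 ÷ 8 fl oz/cup × 240 g/cup = 1020.0 g
heavy cream: 3 tbsp × 17/5 ÷ 16 tbsp/cup × 238 g/cup ≈ 151.7 g
diced celery: (2 tbsp + 1 tsp = 7/3 tbsp) × 17/5 ÷ 16 tbsp/cup × 120 g/cup = 59.5 g
breadcrumbs: (2 tbsp + 2 tsp = 8/3 tbsp) × 17/5 ÷ 16 tbsp/cup × 108 g/cup = 61.2 g

grated parmesan: 1542.2 g; coconut milk: 1020.0 g; heavy cream: 151.7 g; diced celery: 59.5 g; breadcrumbs: 61.2 g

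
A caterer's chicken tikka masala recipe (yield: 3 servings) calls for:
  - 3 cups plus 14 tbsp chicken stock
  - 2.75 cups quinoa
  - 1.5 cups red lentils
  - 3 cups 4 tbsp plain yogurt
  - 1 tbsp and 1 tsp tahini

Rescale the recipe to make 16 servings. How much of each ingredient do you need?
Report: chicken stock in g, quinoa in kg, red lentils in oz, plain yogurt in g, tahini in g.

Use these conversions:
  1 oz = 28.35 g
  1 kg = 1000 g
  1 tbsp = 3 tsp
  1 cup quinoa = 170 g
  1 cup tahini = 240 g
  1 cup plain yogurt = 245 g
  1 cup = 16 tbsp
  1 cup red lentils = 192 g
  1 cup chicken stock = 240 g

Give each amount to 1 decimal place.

chicken stock: 4960.0 g; quinoa: 2.5 kg; red lentils: 54.2 oz; plain yogurt: 4246.7 g; tahini: 106.7 g

Scaling factor: 16/3.
chicken stock: (3 cup + 14 tbsp = 3.875 cup) × 16/3 × 240 g/cup = 4960.0 g
quinoa: 2.75 cup × 16/3 × 170 g/cup ÷ 1000 g/kg ≈ 2.5 kg
red lentils: 1.5 cup × 16/3 × 192 g/cup ÷ 28.35 g/oz ≈ 54.2 oz
plain yogurt: (3 cup + 4 tbsp = 3.25 cup) × 16/3 × 245 g/cup ≈ 4246.7 g
tahini: (1 tbsp + 1 tsp = 4/3 tbsp) × 16/3 ÷ 16 tbsp/cup × 240 g/cup ≈ 106.7 g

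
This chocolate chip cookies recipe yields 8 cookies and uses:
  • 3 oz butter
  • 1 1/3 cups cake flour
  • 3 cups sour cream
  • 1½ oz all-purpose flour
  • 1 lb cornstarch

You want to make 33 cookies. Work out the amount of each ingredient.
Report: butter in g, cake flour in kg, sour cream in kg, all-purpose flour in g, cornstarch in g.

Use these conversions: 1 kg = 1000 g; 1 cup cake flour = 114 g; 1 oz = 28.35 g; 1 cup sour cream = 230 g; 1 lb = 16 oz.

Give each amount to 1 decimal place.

butter: 350.8 g; cake flour: 0.6 kg; sour cream: 2.8 kg; all-purpose flour: 175.4 g; cornstarch: 1871.1 g

Scaling factor: 33/8 = 4.125.
butter: 3 oz × 33/8 × 28.35 g/oz ≈ 350.8 g
cake flour: 4/3 cup × 33/8 × 114 g/cup ÷ 1000 g/kg ≈ 0.6 kg
sour cream: 3 cup × 33/8 × 230 g/cup ÷ 1000 g/kg ≈ 2.8 kg
all-purpose flour: 1.5 oz × 33/8 × 28.35 g/oz ≈ 175.4 g
cornstarch: 1 lb × 33/8 × 16 oz/lb × 28.35 g/oz = 1871.1 g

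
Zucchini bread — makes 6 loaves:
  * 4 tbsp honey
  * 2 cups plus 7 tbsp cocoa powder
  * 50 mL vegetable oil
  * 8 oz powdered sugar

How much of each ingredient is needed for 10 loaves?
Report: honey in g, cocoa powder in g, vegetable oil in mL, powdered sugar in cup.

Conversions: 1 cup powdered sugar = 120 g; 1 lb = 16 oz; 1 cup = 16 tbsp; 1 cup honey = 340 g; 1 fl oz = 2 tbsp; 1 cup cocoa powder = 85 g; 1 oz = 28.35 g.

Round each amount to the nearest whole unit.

honey: 142 g; cocoa powder: 345 g; vegetable oil: 83 mL; powdered sugar: 3 cup

Scaling factor: 10/6 = 5/3.
honey: 4 tbsp × 5/3 ÷ 16 tbsp/cup × 340 g/cup ≈ 142 g
cocoa powder: (2 cup + 7 tbsp = 2.4375 cup) × 5/3 × 85 g/cup ≈ 345 g
vegetable oil: 50 mL × 5/3 ≈ 83 mL
powdered sugar: 8 oz × 5/3 × 28.35 g/oz ÷ 120 g/cup ≈ 3 cup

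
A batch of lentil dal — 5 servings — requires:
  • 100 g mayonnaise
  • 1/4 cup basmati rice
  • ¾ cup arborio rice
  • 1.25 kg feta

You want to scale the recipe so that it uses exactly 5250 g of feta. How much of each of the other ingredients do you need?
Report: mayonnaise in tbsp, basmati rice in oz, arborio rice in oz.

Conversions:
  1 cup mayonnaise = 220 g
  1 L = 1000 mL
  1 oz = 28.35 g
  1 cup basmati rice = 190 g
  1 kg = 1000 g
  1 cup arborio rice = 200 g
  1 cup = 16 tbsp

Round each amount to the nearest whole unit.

mayonnaise: 31 tbsp; basmati rice: 7 oz; arborio rice: 22 oz

The original recipe has 1250 g of feta, so the scaling factor is 5250 ÷ 1250 = 21/5 = 4.2.
mayonnaise: 100 g × 21/5 ÷ 220 g/cup × 16 tbsp/cup ≈ 31 tbsp
basmati rice: 0.25 cup × 21/5 × 190 g/cup ÷ 28.35 g/oz ≈ 7 oz
arborio rice: 0.75 cup × 21/5 × 200 g/cup ÷ 28.35 g/oz ≈ 22 oz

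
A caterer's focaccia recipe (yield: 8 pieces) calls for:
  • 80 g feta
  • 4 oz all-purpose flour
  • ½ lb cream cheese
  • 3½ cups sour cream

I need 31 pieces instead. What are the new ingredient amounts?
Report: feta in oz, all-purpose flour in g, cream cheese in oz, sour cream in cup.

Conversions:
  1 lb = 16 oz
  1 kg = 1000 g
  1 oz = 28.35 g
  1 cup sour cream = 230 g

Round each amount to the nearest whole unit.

Scaling factor: 31/8 = 3.875.
feta: 80 g × 31/8 ÷ 28.35 g/oz ≈ 11 oz
all-purpose flour: 4 oz × 31/8 × 28.35 g/oz ≈ 439 g
cream cheese: 0.5 lb × 31/8 × 16 oz/lb = 31 oz
sour cream: 3.5 cup × 31/8 ≈ 14 cup

feta: 11 oz; all-purpose flour: 439 g; cream cheese: 31 oz; sour cream: 14 cup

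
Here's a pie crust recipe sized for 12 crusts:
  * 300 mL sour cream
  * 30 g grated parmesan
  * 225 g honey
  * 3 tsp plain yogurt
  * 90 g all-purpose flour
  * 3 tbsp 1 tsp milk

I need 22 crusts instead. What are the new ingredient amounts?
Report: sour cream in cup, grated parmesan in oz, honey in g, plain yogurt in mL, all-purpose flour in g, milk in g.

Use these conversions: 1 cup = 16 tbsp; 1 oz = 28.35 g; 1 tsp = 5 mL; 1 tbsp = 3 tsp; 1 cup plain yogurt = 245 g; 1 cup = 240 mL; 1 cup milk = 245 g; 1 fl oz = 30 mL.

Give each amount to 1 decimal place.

Scaling factor: 22/12 = 11/6.
sour cream: 300 mL × 11/6 ÷ 240 mL/cup ≈ 2.3 cup
grated parmesan: 30 g × 11/6 ÷ 28.35 g/oz ≈ 1.9 oz
honey: 225 g × 11/6 = 412.5 g
plain yogurt: 3 tsp × 11/6 × 5 mL/tsp = 27.5 mL
all-purpose flour: 90 g × 11/6 = 165.0 g
milk: (3 tbsp + 1 tsp = 10/3 tbsp) × 11/6 ÷ 16 tbsp/cup × 245 g/cup ≈ 93.6 g

sour cream: 2.3 cup; grated parmesan: 1.9 oz; honey: 412.5 g; plain yogurt: 27.5 mL; all-purpose flour: 165.0 g; milk: 93.6 g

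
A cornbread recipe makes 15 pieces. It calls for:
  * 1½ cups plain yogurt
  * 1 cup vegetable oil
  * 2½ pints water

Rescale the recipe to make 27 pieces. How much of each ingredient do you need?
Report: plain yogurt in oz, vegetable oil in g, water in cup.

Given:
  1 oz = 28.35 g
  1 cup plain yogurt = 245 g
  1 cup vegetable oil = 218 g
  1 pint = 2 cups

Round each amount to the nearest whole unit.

Scaling factor: 27/15 = 9/5 = 1.8.
plain yogurt: 1.5 cup × 9/5 × 245 g/cup ÷ 28.35 g/oz ≈ 23 oz
vegetable oil: 1 cup × 9/5 × 218 g/cup ≈ 392 g
water: 2.5 pint × 9/5 × 2 cup/pint = 9 cup

plain yogurt: 23 oz; vegetable oil: 392 g; water: 9 cup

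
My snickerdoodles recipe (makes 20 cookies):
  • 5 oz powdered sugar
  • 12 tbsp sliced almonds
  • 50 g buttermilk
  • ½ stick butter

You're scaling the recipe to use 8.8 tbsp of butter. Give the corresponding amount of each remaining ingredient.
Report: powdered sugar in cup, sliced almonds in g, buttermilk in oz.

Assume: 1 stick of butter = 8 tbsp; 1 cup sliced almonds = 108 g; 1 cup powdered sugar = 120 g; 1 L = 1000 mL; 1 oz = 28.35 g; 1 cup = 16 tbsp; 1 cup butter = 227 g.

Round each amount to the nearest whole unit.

powdered sugar: 3 cup; sliced almonds: 178 g; buttermilk: 4 oz

The original recipe has 4 tbsp of butter, so the scaling factor is 8.8 ÷ 4 = 11/5 = 2.2.
powdered sugar: 5 oz × 11/5 × 28.35 g/oz ÷ 120 g/cup ≈ 3 cup
sliced almonds: 12 tbsp × 11/5 ÷ 16 tbsp/cup × 108 g/cup ≈ 178 g
buttermilk: 50 g × 11/5 ÷ 28.35 g/oz ≈ 4 oz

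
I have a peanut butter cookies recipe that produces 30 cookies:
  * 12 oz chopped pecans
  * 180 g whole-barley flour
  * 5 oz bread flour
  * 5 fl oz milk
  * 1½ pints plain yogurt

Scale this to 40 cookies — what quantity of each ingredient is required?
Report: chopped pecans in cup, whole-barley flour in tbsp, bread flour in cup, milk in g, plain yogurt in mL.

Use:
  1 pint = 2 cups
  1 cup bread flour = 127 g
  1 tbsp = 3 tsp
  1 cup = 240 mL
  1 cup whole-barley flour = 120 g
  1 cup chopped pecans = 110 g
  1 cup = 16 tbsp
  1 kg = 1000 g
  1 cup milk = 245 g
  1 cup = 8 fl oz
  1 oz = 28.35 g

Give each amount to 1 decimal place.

chopped pecans: 4.1 cup; whole-barley flour: 32.0 tbsp; bread flour: 1.5 cup; milk: 204.2 g; plain yogurt: 960.0 mL

Scaling factor: 40/30 = 4/3.
chopped pecans: 12 oz × 4/3 × 28.35 g/oz ÷ 110 g/cup ≈ 4.1 cup
whole-barley flour: 180 g × 4/3 ÷ 120 g/cup × 16 tbsp/cup = 32.0 tbsp
bread flour: 5 oz × 4/3 × 28.35 g/oz ÷ 127 g/cup ≈ 1.5 cup
milk: 5 fl oz × 4/3 ÷ 8 fl oz/cup × 245 g/cup ≈ 204.2 g
plain yogurt: 1.5 pint × 4/3 × 2 cup/pint × 240 mL/cup = 960.0 mL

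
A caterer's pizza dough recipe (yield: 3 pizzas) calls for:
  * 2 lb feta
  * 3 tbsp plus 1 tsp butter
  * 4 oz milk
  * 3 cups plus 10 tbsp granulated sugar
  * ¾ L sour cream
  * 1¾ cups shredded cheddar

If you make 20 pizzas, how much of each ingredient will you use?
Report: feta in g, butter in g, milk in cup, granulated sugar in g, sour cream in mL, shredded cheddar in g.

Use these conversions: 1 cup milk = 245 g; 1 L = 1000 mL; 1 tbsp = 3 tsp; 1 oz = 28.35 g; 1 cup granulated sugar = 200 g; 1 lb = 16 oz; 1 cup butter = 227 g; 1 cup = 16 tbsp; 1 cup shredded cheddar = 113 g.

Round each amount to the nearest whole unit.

Scaling factor: 20/3.
feta: 2 lb × 20/3 × 16 oz/lb × 28.35 g/oz = 6048 g
butter: (3 tbsp + 1 tsp = 10/3 tbsp) × 20/3 ÷ 16 tbsp/cup × 227 g/cup ≈ 315 g
milk: 4 oz × 20/3 × 28.35 g/oz ÷ 245 g/cup ≈ 3 cup
granulated sugar: (3 cup + 10 tbsp = 3.625 cup) × 20/3 × 200 g/cup ≈ 4833 g
sour cream: 0.75 L × 20/3 × 1000 mL/L = 5000 mL
shredded cheddar: 1.75 cup × 20/3 × 113 g/cup ≈ 1318 g

feta: 6048 g; butter: 315 g; milk: 3 cup; granulated sugar: 4833 g; sour cream: 5000 mL; shredded cheddar: 1318 g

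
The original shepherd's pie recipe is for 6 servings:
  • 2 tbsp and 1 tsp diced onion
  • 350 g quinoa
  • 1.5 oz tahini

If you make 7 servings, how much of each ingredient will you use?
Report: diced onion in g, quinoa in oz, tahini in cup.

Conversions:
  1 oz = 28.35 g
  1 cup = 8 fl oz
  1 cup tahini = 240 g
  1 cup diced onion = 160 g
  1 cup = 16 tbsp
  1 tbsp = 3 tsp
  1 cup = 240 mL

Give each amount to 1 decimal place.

diced onion: 27.2 g; quinoa: 14.4 oz; tahini: 0.2 cup

Scaling factor: 7/6.
diced onion: (2 tbsp + 1 tsp = 7/3 tbsp) × 7/6 ÷ 16 tbsp/cup × 160 g/cup ≈ 27.2 g
quinoa: 350 g × 7/6 ÷ 28.35 g/oz ≈ 14.4 oz
tahini: 1.5 oz × 7/6 × 28.35 g/oz ÷ 240 g/cup ≈ 0.2 cup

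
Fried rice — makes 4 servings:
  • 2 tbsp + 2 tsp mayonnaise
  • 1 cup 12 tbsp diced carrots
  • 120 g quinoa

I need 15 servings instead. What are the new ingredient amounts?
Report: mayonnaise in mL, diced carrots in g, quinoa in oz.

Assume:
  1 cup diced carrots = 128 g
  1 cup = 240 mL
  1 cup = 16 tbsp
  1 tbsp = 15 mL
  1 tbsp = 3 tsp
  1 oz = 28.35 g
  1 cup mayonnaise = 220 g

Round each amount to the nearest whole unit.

mayonnaise: 150 mL; diced carrots: 840 g; quinoa: 16 oz

Scaling factor: 15/4 = 3.75.
mayonnaise: (2 tbsp + 2 tsp = 8/3 tbsp) × 15/4 × 15 mL/tbsp = 150 mL
diced carrots: (1 cup + 12 tbsp = 1.75 cup) × 15/4 × 128 g/cup = 840 g
quinoa: 120 g × 15/4 ÷ 28.35 g/oz ≈ 16 oz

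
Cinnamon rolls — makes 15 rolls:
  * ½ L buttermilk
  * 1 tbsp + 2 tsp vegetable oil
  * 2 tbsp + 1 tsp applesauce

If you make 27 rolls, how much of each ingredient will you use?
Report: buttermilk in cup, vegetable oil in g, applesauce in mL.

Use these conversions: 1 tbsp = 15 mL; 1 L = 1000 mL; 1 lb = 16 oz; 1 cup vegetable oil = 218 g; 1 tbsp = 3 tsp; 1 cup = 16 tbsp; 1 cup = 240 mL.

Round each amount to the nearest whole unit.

Scaling factor: 27/15 = 9/5 = 1.8.
buttermilk: 0.5 L × 9/5 × 1000 mL/L ÷ 240 mL/cup ≈ 4 cup
vegetable oil: (1 tbsp + 2 tsp = 5/3 tbsp) × 9/5 ÷ 16 tbsp/cup × 218 g/cup ≈ 41 g
applesauce: (2 tbsp + 1 tsp = 7/3 tbsp) × 9/5 × 15 mL/tbsp = 63 mL

buttermilk: 4 cup; vegetable oil: 41 g; applesauce: 63 mL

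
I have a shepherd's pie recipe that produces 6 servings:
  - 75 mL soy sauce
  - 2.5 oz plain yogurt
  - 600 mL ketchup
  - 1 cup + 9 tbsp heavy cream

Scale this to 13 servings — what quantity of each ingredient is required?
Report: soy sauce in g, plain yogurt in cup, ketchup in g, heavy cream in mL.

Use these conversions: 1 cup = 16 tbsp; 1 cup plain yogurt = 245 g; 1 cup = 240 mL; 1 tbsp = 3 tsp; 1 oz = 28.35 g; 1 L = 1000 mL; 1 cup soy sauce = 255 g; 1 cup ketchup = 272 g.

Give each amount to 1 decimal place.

Scaling factor: 13/6.
soy sauce: 75 mL × 13/6 ÷ 240 mL/cup × 255 g/cup ≈ 172.7 g
plain yogurt: 2.5 oz × 13/6 × 28.35 g/oz ÷ 245 g/cup ≈ 0.6 cup
ketchup: 600 mL × 13/6 ÷ 240 mL/cup × 272 g/cup ≈ 1473.3 g
heavy cream: (1 cup + 9 tbsp = 1.5625 cup) × 13/6 × 240 mL/cup = 812.5 mL

soy sauce: 172.7 g; plain yogurt: 0.6 cup; ketchup: 1473.3 g; heavy cream: 812.5 mL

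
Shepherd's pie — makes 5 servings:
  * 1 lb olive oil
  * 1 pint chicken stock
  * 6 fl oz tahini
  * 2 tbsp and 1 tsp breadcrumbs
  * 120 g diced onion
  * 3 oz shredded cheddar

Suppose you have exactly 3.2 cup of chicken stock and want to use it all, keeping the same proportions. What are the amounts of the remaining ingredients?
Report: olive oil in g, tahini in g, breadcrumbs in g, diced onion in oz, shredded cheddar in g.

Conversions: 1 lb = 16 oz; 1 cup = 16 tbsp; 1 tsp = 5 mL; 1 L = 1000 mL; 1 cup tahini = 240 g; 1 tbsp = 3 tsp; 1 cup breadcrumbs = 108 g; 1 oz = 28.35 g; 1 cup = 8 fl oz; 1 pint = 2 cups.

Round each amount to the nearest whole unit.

olive oil: 726 g; tahini: 288 g; breadcrumbs: 25 g; diced onion: 7 oz; shredded cheddar: 136 g

The original recipe has 2 cup of chicken stock, so the scaling factor is 3.2 ÷ 2 = 8/5 = 1.6.
olive oil: 1 lb × 8/5 × 16 oz/lb × 28.35 g/oz ≈ 726 g
tahini: 6 fl oz × 8/5 ÷ 8 fl oz/cup × 240 g/cup = 288 g
breadcrumbs: (2 tbsp + 1 tsp = 7/3 tbsp) × 8/5 ÷ 16 tbsp/cup × 108 g/cup ≈ 25 g
diced onion: 120 g × 8/5 ÷ 28.35 g/oz ≈ 7 oz
shredded cheddar: 3 oz × 8/5 × 28.35 g/oz ≈ 136 g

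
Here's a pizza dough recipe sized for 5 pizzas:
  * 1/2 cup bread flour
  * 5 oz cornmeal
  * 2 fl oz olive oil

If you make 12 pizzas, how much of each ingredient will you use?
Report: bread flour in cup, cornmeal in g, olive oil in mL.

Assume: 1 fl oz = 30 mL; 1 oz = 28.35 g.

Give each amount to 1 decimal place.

bread flour: 1.2 cup; cornmeal: 340.2 g; olive oil: 144.0 mL

Scaling factor: 12/5 = 2.4.
bread flour: 0.5 cup × 12/5 = 1.2 cup
cornmeal: 5 oz × 12/5 × 28.35 g/oz = 340.2 g
olive oil: 2 fl oz × 12/5 × 30 mL/fl oz = 144.0 mL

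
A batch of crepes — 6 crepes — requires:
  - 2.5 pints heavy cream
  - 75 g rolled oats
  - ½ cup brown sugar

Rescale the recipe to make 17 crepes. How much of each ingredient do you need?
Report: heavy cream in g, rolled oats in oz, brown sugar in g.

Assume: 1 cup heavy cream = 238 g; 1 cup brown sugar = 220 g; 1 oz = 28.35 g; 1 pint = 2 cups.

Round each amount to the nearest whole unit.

heavy cream: 3372 g; rolled oats: 7 oz; brown sugar: 312 g

Scaling factor: 17/6.
heavy cream: 2.5 pint × 17/6 × 2 cup/pint × 238 g/cup ≈ 3372 g
rolled oats: 75 g × 17/6 ÷ 28.35 g/oz ≈ 7 oz
brown sugar: 0.5 cup × 17/6 × 220 g/cup ≈ 312 g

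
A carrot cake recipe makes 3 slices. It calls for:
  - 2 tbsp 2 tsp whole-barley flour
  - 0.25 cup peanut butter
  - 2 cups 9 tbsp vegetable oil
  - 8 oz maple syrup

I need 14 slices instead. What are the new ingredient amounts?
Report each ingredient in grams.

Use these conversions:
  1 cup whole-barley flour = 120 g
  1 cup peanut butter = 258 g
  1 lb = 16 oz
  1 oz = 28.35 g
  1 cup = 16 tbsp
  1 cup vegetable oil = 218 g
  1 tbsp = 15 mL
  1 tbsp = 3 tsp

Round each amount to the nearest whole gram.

Scaling factor: 14/3.
whole-barley flour: (2 tbsp + 2 tsp = 8/3 tbsp) × 14/3 ÷ 16 tbsp/cup × 120 g/cup ≈ 93 g
peanut butter: 0.25 cup × 14/3 × 258 g/cup = 301 g
vegetable oil: (2 cup + 9 tbsp = 2.5625 cup) × 14/3 × 218 g/cup ≈ 2607 g
maple syrup: 8 oz × 14/3 × 28.35 g/oz ≈ 1058 g

whole-barley flour: 93 g; peanut butter: 301 g; vegetable oil: 2607 g; maple syrup: 1058 g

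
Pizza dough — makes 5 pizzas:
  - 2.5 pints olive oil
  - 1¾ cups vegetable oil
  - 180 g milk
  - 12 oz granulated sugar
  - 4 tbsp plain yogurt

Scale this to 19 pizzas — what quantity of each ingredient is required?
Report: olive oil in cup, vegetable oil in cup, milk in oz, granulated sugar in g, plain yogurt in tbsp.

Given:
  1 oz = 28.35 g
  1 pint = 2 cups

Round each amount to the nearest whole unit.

Scaling factor: 19/5 = 3.8.
olive oil: 2.5 pint × 19/5 × 2 cup/pint = 19 cup
vegetable oil: 1.75 cup × 19/5 ≈ 7 cup
milk: 180 g × 19/5 ÷ 28.35 g/oz ≈ 24 oz
granulated sugar: 12 oz × 19/5 × 28.35 g/oz ≈ 1293 g
plain yogurt: 4 tbsp × 19/5 ≈ 15 tbsp

olive oil: 19 cup; vegetable oil: 7 cup; milk: 24 oz; granulated sugar: 1293 g; plain yogurt: 15 tbsp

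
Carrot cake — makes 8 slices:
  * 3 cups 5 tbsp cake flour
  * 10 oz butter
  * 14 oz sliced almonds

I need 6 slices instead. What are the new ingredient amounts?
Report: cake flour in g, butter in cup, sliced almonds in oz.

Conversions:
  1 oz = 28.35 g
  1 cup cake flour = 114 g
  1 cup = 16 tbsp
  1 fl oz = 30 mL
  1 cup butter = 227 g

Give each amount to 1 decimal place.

Scaling factor: 6/8 = 3/4 = 0.75.
cake flour: (3 cup + 5 tbsp = 3.3125 cup) × 3/4 × 114 g/cup ≈ 283.2 g
butter: 10 oz × 3/4 × 28.35 g/oz ÷ 227 g/cup ≈ 0.9 cup
sliced almonds: 14 oz × 3/4 = 10.5 oz

cake flour: 283.2 g; butter: 0.9 cup; sliced almonds: 10.5 oz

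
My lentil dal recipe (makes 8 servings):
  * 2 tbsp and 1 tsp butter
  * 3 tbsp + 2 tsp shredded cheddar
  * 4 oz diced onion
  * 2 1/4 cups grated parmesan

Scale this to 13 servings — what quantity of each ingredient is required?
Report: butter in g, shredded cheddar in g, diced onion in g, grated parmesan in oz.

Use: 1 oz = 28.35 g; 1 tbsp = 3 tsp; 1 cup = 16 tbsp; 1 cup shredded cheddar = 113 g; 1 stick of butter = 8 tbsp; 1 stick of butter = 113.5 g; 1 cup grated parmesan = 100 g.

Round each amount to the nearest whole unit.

Scaling factor: 13/8 = 1.625.
butter: (2 tbsp + 1 tsp = 7/3 tbsp) × 13/8 ÷ 8 tbsp/stick × 113.5 g/stick ≈ 54 g
shredded cheddar: (3 tbsp + 2 tsp = 11/3 tbsp) × 13/8 ÷ 16 tbsp/cup × 113 g/cup ≈ 42 g
diced onion: 4 oz × 13/8 × 28.35 g/oz ≈ 184 g
grated parmesan: 2.25 cup × 13/8 × 100 g/cup ÷ 28.35 g/oz ≈ 13 oz

butter: 54 g; shredded cheddar: 42 g; diced onion: 184 g; grated parmesan: 13 oz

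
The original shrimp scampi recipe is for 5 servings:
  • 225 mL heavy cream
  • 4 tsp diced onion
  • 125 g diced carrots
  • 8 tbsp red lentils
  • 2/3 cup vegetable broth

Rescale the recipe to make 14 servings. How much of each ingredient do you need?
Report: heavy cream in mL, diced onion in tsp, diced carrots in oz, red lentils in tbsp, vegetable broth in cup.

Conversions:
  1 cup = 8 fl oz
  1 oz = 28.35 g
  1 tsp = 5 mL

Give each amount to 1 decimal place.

Scaling factor: 14/5 = 2.8.
heavy cream: 225 mL × 14/5 = 630.0 mL
diced onion: 4 tsp × 14/5 = 11.2 tsp
diced carrots: 125 g × 14/5 ÷ 28.35 g/oz ≈ 12.3 oz
red lentils: 8 tbsp × 14/5 = 22.4 tbsp
vegetable broth: 2/3 cup × 14/5 ≈ 1.9 cup

heavy cream: 630.0 mL; diced onion: 11.2 tsp; diced carrots: 12.3 oz; red lentils: 22.4 tbsp; vegetable broth: 1.9 cup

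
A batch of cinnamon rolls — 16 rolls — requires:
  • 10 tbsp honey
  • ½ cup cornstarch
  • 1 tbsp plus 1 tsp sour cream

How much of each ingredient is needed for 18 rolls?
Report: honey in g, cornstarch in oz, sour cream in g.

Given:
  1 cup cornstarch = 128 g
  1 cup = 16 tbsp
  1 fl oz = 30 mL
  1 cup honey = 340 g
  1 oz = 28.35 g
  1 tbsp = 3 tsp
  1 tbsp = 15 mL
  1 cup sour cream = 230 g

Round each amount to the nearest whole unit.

Scaling factor: 18/16 = 9/8 = 1.125.
honey: 10 tbsp × 9/8 ÷ 16 tbsp/cup × 340 g/cup ≈ 239 g
cornstarch: 0.5 cup × 9/8 × 128 g/cup ÷ 28.35 g/oz ≈ 3 oz
sour cream: (1 tbsp + 1 tsp = 4/3 tbsp) × 9/8 ÷ 16 tbsp/cup × 230 g/cup ≈ 22 g

honey: 239 g; cornstarch: 3 oz; sour cream: 22 g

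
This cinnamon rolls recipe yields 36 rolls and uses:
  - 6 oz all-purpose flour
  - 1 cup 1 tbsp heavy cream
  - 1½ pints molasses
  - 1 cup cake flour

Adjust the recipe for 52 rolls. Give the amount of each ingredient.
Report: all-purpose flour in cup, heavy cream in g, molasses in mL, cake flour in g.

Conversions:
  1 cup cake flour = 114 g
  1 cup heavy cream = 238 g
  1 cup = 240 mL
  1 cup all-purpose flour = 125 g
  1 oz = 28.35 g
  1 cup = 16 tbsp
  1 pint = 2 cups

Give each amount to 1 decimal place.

all-purpose flour: 2.0 cup; heavy cream: 365.3 g; molasses: 1040.0 mL; cake flour: 164.7 g

Scaling factor: 52/36 = 13/9.
all-purpose flour: 6 oz × 13/9 × 28.35 g/oz ÷ 125 g/cup ≈ 2.0 cup
heavy cream: (1 cup + 1 tbsp = 1.0625 cup) × 13/9 × 238 g/cup ≈ 365.3 g
molasses: 1.5 pint × 13/9 × 2 cup/pint × 240 mL/cup = 1040.0 mL
cake flour: 1 cup × 13/9 × 114 g/cup ≈ 164.7 g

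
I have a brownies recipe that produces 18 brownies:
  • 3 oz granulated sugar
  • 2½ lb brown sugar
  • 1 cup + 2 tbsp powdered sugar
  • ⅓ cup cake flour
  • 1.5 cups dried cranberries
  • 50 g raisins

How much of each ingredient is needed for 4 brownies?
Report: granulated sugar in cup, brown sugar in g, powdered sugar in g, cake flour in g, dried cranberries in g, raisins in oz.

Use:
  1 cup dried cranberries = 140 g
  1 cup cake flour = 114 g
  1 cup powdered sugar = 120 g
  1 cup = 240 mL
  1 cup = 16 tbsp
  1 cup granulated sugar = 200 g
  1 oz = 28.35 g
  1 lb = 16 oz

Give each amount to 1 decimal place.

Scaling factor: 4/18 = 2/9.
granulated sugar: 3 oz × 2/9 × 28.35 g/oz ÷ 200 g/cup ≈ 0.1 cup
brown sugar: 2.5 lb × 2/9 × 16 oz/lb × 28.35 g/oz = 252.0 g
powdered sugar: (1 cup + 2 tbsp = 1.125 cup) × 2/9 × 120 g/cup = 30.0 g
cake flour: 1/3 cup × 2/9 × 114 g/cup ≈ 8.4 g
dried cranberries: 1.5 cup × 2/9 × 140 g/cup ≈ 46.7 g
raisins: 50 g × 2/9 ÷ 28.35 g/oz ≈ 0.4 oz

granulated sugar: 0.1 cup; brown sugar: 252.0 g; powdered sugar: 30.0 g; cake flour: 8.4 g; dried cranberries: 46.7 g; raisins: 0.4 oz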